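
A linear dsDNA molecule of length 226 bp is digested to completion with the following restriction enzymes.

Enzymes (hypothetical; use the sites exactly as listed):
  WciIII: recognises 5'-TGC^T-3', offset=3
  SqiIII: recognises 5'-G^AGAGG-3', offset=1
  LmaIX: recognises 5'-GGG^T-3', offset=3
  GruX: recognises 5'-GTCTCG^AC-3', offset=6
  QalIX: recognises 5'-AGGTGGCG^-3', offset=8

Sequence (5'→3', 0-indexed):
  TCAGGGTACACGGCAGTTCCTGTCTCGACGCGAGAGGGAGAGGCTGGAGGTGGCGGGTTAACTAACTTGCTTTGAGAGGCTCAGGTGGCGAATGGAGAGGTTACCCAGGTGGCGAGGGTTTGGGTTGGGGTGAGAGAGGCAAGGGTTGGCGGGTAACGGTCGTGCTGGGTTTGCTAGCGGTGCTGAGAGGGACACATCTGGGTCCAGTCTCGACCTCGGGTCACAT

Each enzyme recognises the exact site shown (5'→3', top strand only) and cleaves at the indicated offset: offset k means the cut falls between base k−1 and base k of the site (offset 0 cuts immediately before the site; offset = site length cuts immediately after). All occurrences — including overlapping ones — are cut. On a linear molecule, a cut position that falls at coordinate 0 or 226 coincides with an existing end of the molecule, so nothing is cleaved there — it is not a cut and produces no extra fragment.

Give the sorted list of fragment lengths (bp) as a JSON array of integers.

Site scan:
  WciIII TGCT/3: at [67, 162, 171, 180] ⇒ [70, 165, 174, 183]
  SqiIII GAGAGG/1: at [31, 37, 73, 94, 133, 184] ⇒ [32, 38, 74, 95, 134, 185]
  LmaIX GGGT/3: at [3, 54, 115, 121, 127, 142, 150, 166, 199, 217] ⇒ [6, 57, 118, 124, 130, 145, 153, 169, 202, 220]
  GruX GTCTCGAC/6: at [21, 206] ⇒ [27, 212]
  QalIX AGGTGGCG/8: at [47, 82, 106] ⇒ [55, 90, 114]

Pooled cuts: [6, 27, 32, 38, 55, 57, 70, 74, 90, 95, 114, 118, 124, 130, 134, 145, 153, 165, 169, 174, 183, 185, 202, 212, 220]

Fragments:
  [0,6): 6 bp
  [6,27): 21 bp
  [27,32): 5 bp
  [32,38): 6 bp
  [38,55): 17 bp
  [55,57): 2 bp
  [57,70): 13 bp
  [70,74): 4 bp
  [74,90): 16 bp
  [90,95): 5 bp
  [95,114): 19 bp
  [114,118): 4 bp
  [118,124): 6 bp
  [124,130): 6 bp
  [130,134): 4 bp
  [134,145): 11 bp
  [145,153): 8 bp
  [153,165): 12 bp
  [165,169): 4 bp
  [169,174): 5 bp
  [174,183): 9 bp
  [183,185): 2 bp
  [185,202): 17 bp
  [202,212): 10 bp
  [212,220): 8 bp
  [220,226): 6 bp

[2,2,4,4,4,4,5,5,5,6,6,6,6,6,8,8,9,10,11,12,13,16,17,17,19,21]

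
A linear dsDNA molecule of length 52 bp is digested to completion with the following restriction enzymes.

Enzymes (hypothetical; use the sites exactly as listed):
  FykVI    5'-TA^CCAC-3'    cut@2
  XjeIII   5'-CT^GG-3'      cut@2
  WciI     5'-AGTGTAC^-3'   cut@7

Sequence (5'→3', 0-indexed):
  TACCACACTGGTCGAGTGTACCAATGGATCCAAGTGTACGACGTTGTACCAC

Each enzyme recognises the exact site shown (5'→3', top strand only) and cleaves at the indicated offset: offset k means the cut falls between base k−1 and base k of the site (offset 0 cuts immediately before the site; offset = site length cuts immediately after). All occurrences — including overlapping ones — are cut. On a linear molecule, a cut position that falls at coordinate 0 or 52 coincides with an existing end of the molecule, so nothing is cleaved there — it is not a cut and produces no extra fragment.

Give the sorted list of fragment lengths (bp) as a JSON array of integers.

[2,4,7,9,12,18]

Scan for sites:
  FykVI TACCAC/2: at [0, 46] ⇒ [2, 48]
  XjeIII CTGG/2: at [7] ⇒ [9]
  WciI AGTGTAC/7: at [14, 32] ⇒ [21, 39]

Pooled cuts: [2, 9, 21, 39, 48]

Fragments:
  [0,2): 2 bp
  [2,9): 7 bp
  [9,21): 12 bp
  [21,39): 18 bp
  [39,48): 9 bp
  [48,52): 4 bp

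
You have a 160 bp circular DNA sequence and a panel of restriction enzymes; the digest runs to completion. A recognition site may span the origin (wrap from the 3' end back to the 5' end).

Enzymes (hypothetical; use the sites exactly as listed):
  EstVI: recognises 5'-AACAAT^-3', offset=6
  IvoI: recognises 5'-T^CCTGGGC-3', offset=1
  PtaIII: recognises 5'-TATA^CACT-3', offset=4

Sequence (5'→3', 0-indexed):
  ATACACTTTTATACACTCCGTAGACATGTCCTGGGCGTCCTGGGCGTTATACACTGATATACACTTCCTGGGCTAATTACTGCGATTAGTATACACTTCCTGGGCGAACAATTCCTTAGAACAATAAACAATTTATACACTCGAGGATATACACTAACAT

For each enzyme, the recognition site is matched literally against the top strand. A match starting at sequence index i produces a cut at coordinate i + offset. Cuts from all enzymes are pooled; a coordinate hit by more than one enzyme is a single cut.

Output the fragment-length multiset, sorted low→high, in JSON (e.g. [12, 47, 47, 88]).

Site scan:
  EstVI AACAAT/6: at [106, 119, 126] ⇒ [112, 125, 132]
  IvoI TCCTGGGC/1: at [28, 37, 65, 97] ⇒ [29, 38, 66, 98]
  PtaIII TATACACT/4: at [9, 47, 57, 89, 133, 147, 159] ⇒ [3, 13, 51, 61, 93, 137, 151]

Pooled cuts: [3, 13, 29, 38, 51, 61, 66, 93, 98, 112, 125, 132, 137, 151]

Fragment lengths:
  3→13: 10 bp
  13→29: 16 bp
  29→38: 9 bp
  38→51: 13 bp
  51→61: 10 bp
  61→66: 5 bp
  66→93: 27 bp
  93→98: 5 bp
  98→112: 14 bp
  112→125: 13 bp
  125→132: 7 bp
  132→137: 5 bp
  137→151: 14 bp
  151→3 (wrap): 160-151+3 = 12 bp

[5,5,5,7,9,10,10,12,13,13,14,14,16,27]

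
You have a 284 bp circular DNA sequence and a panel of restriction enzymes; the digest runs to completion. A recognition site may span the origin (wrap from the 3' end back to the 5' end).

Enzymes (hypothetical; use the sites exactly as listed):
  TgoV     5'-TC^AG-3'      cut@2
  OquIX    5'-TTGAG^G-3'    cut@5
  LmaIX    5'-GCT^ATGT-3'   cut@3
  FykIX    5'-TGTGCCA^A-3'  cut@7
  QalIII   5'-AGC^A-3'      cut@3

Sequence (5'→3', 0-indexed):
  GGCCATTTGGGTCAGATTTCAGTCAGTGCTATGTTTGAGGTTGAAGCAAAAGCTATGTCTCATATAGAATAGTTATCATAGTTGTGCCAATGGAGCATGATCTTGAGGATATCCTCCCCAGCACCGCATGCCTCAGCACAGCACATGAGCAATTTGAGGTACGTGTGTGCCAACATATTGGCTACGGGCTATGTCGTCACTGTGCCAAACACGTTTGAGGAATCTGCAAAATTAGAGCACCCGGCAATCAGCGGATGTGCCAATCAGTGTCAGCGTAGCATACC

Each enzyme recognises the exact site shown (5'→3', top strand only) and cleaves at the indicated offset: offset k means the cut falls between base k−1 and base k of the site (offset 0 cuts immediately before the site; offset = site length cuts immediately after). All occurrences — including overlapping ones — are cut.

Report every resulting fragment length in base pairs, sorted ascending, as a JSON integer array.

[3,3,4,5,6,6,7,7,7,8,8,8,8,9,11,11,12,12,13,14,15,17,18,18,19,35]

Site scan:
  TgoV (TCAG, off=2): starts [11, 18, 22, 132, 247, 263, 269] → cuts [13, 20, 24, 134, 249, 265, 271]
  OquIX (TTGAGG, off=5): starts [34, 102, 153, 214] → cuts [39, 107, 158, 219]
  LmaIX (GCTATGT, off=3): starts [27, 51, 187] → cuts [30, 54, 190]
  FykIX (TGTGCCAA, off=7): starts [82, 165, 200, 255] → cuts [89, 172, 207, 262]
  QalIII (AGCA, off=3): starts [44, 93, 119, 134, 139, 147, 235, 276] → cuts [47, 96, 122, 137, 142, 150, 238, 279]

All cut coordinates (distinct, sorted): [13, 20, 24, 30, 39, 47, 54, 89, 96, 107, 122, 134, 137, 142, 150, 158, 172, 190, 207, 219, 238, 249, 262, 265, 271, 279]

Fragments:
  13→20: 7 bp
  20→24: 4 bp
  24→30: 6 bp
  30→39: 9 bp
  39→47: 8 bp
  47→54: 7 bp
  54→89: 35 bp
  89→96: 7 bp
  96→107: 11 bp
  107→122: 15 bp
  122→134: 12 bp
  134→137: 3 bp
  137→142: 5 bp
  142→150: 8 bp
  150→158: 8 bp
  158→172: 14 bp
  172→190: 18 bp
  190→207: 17 bp
  207→219: 12 bp
  219→238: 19 bp
  238→249: 11 bp
  249→262: 13 bp
  262→265: 3 bp
  265→271: 6 bp
  271→279: 8 bp
  279→13 (wrap): 284-279+13 = 18 bp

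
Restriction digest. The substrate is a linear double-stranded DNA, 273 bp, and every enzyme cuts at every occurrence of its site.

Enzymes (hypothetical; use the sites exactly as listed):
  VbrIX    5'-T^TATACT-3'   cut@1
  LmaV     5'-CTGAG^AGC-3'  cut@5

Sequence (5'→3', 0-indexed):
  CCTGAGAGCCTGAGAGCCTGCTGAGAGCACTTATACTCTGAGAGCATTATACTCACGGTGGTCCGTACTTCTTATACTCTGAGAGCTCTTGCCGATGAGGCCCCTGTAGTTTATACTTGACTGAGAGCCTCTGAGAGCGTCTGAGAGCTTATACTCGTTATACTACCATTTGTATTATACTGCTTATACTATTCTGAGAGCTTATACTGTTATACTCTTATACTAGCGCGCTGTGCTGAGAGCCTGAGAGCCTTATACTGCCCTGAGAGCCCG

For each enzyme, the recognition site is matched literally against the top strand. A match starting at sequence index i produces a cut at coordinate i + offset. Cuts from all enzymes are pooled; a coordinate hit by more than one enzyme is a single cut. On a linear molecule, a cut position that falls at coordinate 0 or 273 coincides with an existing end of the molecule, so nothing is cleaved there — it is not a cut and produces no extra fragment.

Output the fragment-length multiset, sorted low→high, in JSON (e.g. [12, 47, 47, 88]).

[4,4,5,5,6,6,6,8,8,8,8,9,9,10,10,11,11,11,14,14,14,17,22,25,28]

Per-enzyme occurrences:
  VbrIX TTATACT/1: at [30, 46, 71, 110, 148, 157, 174, 183, 201, 209, 217, 252] ⇒ [31, 47, 72, 111, 149, 158, 175, 184, 202, 210, 218, 253]
  LmaV CTGAGAGC/5: at [1, 9, 20, 37, 78, 120, 130, 140, 193, 235, 243, 262] ⇒ [6, 14, 25, 42, 83, 125, 135, 145, 198, 240, 248, 267]

All cut coordinates (distinct, sorted): [6, 14, 25, 31, 42, 47, 72, 83, 111, 125, 135, 145, 149, 158, 175, 184, 198, 202, 210, 218, 240, 248, 253, 267]

Fragments:
  [0,6): 6 bp
  [6,14): 8 bp
  [14,25): 11 bp
  [25,31): 6 bp
  [31,42): 11 bp
  [42,47): 5 bp
  [47,72): 25 bp
  [72,83): 11 bp
  [83,111): 28 bp
  [111,125): 14 bp
  [125,135): 10 bp
  [135,145): 10 bp
  [145,149): 4 bp
  [149,158): 9 bp
  [158,175): 17 bp
  [175,184): 9 bp
  [184,198): 14 bp
  [198,202): 4 bp
  [202,210): 8 bp
  [210,218): 8 bp
  [218,240): 22 bp
  [240,248): 8 bp
  [248,253): 5 bp
  [253,267): 14 bp
  [267,273): 6 bp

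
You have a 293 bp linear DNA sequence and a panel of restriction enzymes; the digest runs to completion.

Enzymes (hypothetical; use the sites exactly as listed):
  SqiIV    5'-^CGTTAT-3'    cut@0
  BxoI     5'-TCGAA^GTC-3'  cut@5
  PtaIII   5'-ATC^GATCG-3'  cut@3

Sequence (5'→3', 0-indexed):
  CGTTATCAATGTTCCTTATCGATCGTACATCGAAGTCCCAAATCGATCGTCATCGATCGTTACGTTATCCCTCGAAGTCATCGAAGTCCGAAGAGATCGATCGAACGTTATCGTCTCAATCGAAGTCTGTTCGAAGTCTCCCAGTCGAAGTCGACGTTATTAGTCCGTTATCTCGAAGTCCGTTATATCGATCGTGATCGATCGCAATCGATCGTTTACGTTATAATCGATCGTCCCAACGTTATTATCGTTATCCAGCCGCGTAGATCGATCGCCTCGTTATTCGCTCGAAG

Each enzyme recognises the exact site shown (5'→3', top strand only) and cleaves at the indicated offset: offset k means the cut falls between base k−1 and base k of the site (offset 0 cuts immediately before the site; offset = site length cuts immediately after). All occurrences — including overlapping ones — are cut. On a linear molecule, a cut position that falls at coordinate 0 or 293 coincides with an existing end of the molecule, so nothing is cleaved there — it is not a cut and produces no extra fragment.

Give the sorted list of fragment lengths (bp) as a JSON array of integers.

Site scan:
  SqiIV CGTTAT/0: at [0, 62, 105, 154, 165, 180, 218, 239, 248, 277] ⇒ [62, 105, 154, 165, 180, 218, 239, 248, 277] (position 0 is a terminus of the linear molecule — no cut)
  BxoI TCGAAGTC/5: at [29, 71, 80, 119, 130, 144, 172] ⇒ [34, 76, 85, 124, 135, 149, 177]
  PtaIII ATCGATCG/3: at [17, 41, 51, 95, 186, 196, 206, 225, 266] ⇒ [20, 44, 54, 98, 189, 199, 209, 228, 269]

Pooled cuts: [20, 34, 44, 54, 62, 76, 85, 98, 105, 124, 135, 149, 154, 165, 177, 180, 189, 199, 209, 218, 228, 239, 248, 269, 277]

Fragments:
  [0,20): 20 bp
  [20,34): 14 bp
  [34,44): 10 bp
  [44,54): 10 bp
  [54,62): 8 bp
  [62,76): 14 bp
  [76,85): 9 bp
  [85,98): 13 bp
  [98,105): 7 bp
  [105,124): 19 bp
  [124,135): 11 bp
  [135,149): 14 bp
  [149,154): 5 bp
  [154,165): 11 bp
  [165,177): 12 bp
  [177,180): 3 bp
  [180,189): 9 bp
  [189,199): 10 bp
  [199,209): 10 bp
  [209,218): 9 bp
  [218,228): 10 bp
  [228,239): 11 bp
  [239,248): 9 bp
  [248,269): 21 bp
  [269,277): 8 bp
  [277,293): 16 bp

[3,5,7,8,8,9,9,9,9,10,10,10,10,10,11,11,11,12,13,14,14,14,16,19,20,21]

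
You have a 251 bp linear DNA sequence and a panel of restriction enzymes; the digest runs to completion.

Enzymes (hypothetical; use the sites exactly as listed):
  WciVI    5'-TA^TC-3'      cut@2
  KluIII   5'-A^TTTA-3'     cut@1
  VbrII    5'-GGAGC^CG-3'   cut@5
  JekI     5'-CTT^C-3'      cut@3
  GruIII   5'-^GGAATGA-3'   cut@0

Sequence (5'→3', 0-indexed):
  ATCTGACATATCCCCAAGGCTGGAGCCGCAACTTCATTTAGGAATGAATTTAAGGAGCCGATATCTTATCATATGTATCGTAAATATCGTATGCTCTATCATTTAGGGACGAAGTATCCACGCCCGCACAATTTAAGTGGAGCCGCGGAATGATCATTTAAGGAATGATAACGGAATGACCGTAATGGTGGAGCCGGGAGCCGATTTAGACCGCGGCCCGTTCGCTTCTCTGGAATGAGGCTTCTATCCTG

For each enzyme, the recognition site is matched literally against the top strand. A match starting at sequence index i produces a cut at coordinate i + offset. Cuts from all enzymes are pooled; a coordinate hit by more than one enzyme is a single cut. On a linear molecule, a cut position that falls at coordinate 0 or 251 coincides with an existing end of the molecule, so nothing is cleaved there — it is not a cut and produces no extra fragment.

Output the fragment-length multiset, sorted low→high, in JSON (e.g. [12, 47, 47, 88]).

[2,3,3,3,3,4,4,5,5,5,5,7,8,8,9,9,10,10,10,11,12,12,12,15,15,16,22,23]

Site scan:
  WciVI TATC/2: at [8, 61, 66, 75, 84, 96, 114, 244] ⇒ [10, 63, 68, 77, 86, 98, 116, 246]
  KluIII ATTTA/1: at [35, 47, 100, 130, 155, 203] ⇒ [36, 48, 101, 131, 156, 204]
  VbrII GGAGCCG/5: at [21, 53, 138, 189, 196] ⇒ [26, 58, 143, 194, 201]
  JekI CTTC/3: at [31, 224, 240] ⇒ [34, 227, 243]
  GruIII GGAATGA/0: at [40, 146, 161, 172, 231] ⇒ [40, 146, 161, 172, 231]

All cut coordinates (distinct, sorted): [10, 26, 34, 36, 40, 48, 58, 63, 68, 77, 86, 98, 101, 116, 131, 143, 146, 156, 161, 172, 194, 201, 204, 227, 231, 243, 246]

Fragments:
  [0,10): 10 bp
  [10,26): 16 bp
  [26,34): 8 bp
  [34,36): 2 bp
  [36,40): 4 bp
  [40,48): 8 bp
  [48,58): 10 bp
  [58,63): 5 bp
  [63,68): 5 bp
  [68,77): 9 bp
  [77,86): 9 bp
  [86,98): 12 bp
  [98,101): 3 bp
  [101,116): 15 bp
  [116,131): 15 bp
  [131,143): 12 bp
  [143,146): 3 bp
  [146,156): 10 bp
  [156,161): 5 bp
  [161,172): 11 bp
  [172,194): 22 bp
  [194,201): 7 bp
  [201,204): 3 bp
  [204,227): 23 bp
  [227,231): 4 bp
  [231,243): 12 bp
  [243,246): 3 bp
  [246,251): 5 bp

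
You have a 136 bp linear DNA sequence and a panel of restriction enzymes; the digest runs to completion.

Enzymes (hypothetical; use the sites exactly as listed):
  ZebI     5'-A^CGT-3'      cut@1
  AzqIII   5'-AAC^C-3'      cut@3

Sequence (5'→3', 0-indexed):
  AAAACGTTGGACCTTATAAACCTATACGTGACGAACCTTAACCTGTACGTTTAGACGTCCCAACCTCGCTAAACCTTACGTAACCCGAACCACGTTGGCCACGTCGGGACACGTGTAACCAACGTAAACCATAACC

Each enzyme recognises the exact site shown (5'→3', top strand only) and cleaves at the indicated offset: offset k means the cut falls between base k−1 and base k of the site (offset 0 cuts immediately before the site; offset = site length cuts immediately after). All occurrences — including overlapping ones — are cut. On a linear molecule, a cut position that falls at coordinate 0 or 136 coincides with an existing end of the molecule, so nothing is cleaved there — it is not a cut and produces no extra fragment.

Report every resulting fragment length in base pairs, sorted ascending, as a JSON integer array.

[1,2,3,4,4,5,5,6,6,6,6,7,8,8,9,9,10,10,10,17]

Site scan:
  ZebI (ACGT, off=1): starts [3, 25, 46, 54, 77, 91, 100, 110, 121] → cuts [4, 26, 47, 55, 78, 92, 101, 111, 122]
  AzqIII (AACC, off=3): starts [18, 33, 39, 61, 71, 81, 87, 116, 126, 132] → cuts [21, 36, 42, 64, 74, 84, 90, 119, 129, 135]

Pooled cuts: [4, 21, 26, 36, 42, 47, 55, 64, 74, 78, 84, 90, 92, 101, 111, 119, 122, 129, 135]

Fragments:
  [0,4): 4 bp
  [4,21): 17 bp
  [21,26): 5 bp
  [26,36): 10 bp
  [36,42): 6 bp
  [42,47): 5 bp
  [47,55): 8 bp
  [55,64): 9 bp
  [64,74): 10 bp
  [74,78): 4 bp
  [78,84): 6 bp
  [84,90): 6 bp
  [90,92): 2 bp
  [92,101): 9 bp
  [101,111): 10 bp
  [111,119): 8 bp
  [119,122): 3 bp
  [122,129): 7 bp
  [129,135): 6 bp
  [135,136): 1 bp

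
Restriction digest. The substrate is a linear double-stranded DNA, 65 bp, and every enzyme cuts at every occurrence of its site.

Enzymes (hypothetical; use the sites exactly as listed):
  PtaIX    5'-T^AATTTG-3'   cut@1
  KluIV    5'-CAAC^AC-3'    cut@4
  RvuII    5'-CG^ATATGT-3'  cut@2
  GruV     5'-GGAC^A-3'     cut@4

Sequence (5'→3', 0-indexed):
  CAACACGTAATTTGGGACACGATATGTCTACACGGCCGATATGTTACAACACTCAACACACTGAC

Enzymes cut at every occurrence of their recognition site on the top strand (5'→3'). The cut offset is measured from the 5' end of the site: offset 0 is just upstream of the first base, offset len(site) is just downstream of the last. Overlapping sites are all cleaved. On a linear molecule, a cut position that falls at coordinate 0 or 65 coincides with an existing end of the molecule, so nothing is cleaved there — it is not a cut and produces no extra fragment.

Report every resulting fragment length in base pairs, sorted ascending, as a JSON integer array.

[3,4,4,7,8,10,12,17]

Site scan:
  PtaIX (TAATTTG, off=1): starts [7] → cuts [8]
  KluIV (CAACAC, off=4): starts [0, 46, 53] → cuts [4, 50, 57]
  RvuII (CGATATGT, off=2): starts [19, 36] → cuts [21, 38]
  GruV (GGACA, off=4): starts [14] → cuts [18]

All cut coordinates (distinct, sorted): [4, 8, 18, 21, 38, 50, 57]

Fragments:
  [0,4): 4 bp
  [4,8): 4 bp
  [8,18): 10 bp
  [18,21): 3 bp
  [21,38): 17 bp
  [38,50): 12 bp
  [50,57): 7 bp
  [57,65): 8 bp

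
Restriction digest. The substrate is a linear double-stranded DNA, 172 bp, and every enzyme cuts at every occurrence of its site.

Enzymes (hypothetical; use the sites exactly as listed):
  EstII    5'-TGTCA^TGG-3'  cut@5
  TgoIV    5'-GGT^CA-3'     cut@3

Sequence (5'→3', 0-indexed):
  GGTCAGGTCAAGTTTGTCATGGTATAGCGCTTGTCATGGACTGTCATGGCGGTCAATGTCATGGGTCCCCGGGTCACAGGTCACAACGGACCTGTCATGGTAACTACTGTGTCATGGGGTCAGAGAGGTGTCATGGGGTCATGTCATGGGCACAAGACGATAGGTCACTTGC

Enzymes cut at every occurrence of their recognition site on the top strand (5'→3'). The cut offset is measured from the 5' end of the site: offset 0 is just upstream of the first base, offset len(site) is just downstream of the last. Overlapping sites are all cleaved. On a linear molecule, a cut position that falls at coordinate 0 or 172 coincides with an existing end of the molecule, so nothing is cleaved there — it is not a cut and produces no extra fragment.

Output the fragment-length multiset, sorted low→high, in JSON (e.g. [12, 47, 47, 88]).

Per-enzyme occurrences:
  EstII TGTCATGG/5: at [14, 31, 41, 56, 92, 109, 128, 141] ⇒ [19, 36, 46, 61, 97, 114, 133, 146]
  TgoIV GGTCA/3: at [0, 5, 50, 71, 78, 117, 136, 162] ⇒ [3, 8, 53, 74, 81, 120, 139, 165]

All cut coordinates (distinct, sorted): [3, 8, 19, 36, 46, 53, 61, 74, 81, 97, 114, 120, 133, 139, 146, 165]

Fragments:
  [0,3): 3 bp
  [3,8): 5 bp
  [8,19): 11 bp
  [19,36): 17 bp
  [36,46): 10 bp
  [46,53): 7 bp
  [53,61): 8 bp
  [61,74): 13 bp
  [74,81): 7 bp
  [81,97): 16 bp
  [97,114): 17 bp
  [114,120): 6 bp
  [120,133): 13 bp
  [133,139): 6 bp
  [139,146): 7 bp
  [146,165): 19 bp
  [165,172): 7 bp

[3,5,6,6,7,7,7,7,8,10,11,13,13,16,17,17,19]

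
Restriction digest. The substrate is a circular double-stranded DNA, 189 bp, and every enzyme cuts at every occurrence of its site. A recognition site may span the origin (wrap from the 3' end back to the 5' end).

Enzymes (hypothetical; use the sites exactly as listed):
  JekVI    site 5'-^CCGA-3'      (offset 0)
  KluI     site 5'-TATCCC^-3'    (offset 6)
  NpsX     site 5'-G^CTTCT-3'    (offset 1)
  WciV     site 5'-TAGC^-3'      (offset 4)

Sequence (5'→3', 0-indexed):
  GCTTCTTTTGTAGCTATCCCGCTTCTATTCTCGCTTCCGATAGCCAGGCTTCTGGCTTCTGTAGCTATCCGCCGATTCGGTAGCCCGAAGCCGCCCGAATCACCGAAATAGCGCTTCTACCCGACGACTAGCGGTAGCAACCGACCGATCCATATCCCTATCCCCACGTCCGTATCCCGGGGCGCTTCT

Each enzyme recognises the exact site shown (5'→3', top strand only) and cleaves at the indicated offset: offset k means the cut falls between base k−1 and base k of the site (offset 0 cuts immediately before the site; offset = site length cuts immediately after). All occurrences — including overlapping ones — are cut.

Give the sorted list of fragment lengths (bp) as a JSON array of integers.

[1,1,2,4,4,6,6,6,6,6,6,7,7,8,8,10,10,10,12,13,13,14,14,15]

Per-enzyme occurrences:
  JekVI CCGA/0: at [36, 71, 84, 94, 102, 120, 140, 144] ⇒ [36, 71, 84, 94, 102, 120, 140, 144]
  KluI TATCCC/6: at [14, 152, 158, 172] ⇒ [20, 158, 164, 178]
  NpsX GCTTCT/1: at [0, 20, 47, 54, 112, 183] ⇒ [1, 21, 48, 55, 113, 184]
  WciV TAGC/4: at [10, 40, 61, 80, 108, 128, 134] ⇒ [14, 44, 65, 84, 112, 132, 138]

Pooled cuts: [1, 14, 20, 21, 36, 44, 48, 55, 65, 71, 84, 94, 102, 112, 113, 120, 132, 138, 140, 144, 158, 164, 178, 184]

Fragments:
  1→14: 13 bp
  14→20: 6 bp
  20→21: 1 bp
  21→36: 15 bp
  36→44: 8 bp
  44→48: 4 bp
  48→55: 7 bp
  55→65: 10 bp
  65→71: 6 bp
  71→84: 13 bp
  84→94: 10 bp
  94→102: 8 bp
  102→112: 10 bp
  112→113: 1 bp
  113→120: 7 bp
  120→132: 12 bp
  132→138: 6 bp
  138→140: 2 bp
  140→144: 4 bp
  144→158: 14 bp
  158→164: 6 bp
  164→178: 14 bp
  178→184: 6 bp
  184→1 (wrap): 189-184+1 = 6 bp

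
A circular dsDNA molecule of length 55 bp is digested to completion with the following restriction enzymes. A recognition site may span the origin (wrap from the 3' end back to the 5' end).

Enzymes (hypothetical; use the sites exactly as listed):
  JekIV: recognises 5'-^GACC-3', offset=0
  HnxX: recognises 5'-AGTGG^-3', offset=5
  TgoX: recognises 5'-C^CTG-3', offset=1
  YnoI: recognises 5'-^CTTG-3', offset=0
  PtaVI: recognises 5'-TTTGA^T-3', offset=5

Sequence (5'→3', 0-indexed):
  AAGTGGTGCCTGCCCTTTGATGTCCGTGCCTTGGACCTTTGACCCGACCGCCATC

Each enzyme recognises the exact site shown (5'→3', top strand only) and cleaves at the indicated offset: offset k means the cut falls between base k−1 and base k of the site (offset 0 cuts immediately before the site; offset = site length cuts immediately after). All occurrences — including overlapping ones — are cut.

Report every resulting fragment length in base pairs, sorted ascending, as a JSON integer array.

Per-enzyme occurrences:
  JekIV GACC/0: at [33, 40, 45] ⇒ [33, 40, 45]
  HnxX AGTGG/5: at [1] ⇒ [6]
  TgoX CCTG/1: at [8] ⇒ [9]
  YnoI CTTG/0: at [29] ⇒ [29]
  PtaVI TTTGAT/5: at [15] ⇒ [20]

Pooled cuts: [6, 9, 20, 29, 33, 40, 45]

Fragments:
  6→9: 3 bp
  9→20: 11 bp
  20→29: 9 bp
  29→33: 4 bp
  33→40: 7 bp
  40→45: 5 bp
  45→6 (wrap): 55-45+6 = 16 bp

[3,4,5,7,9,11,16]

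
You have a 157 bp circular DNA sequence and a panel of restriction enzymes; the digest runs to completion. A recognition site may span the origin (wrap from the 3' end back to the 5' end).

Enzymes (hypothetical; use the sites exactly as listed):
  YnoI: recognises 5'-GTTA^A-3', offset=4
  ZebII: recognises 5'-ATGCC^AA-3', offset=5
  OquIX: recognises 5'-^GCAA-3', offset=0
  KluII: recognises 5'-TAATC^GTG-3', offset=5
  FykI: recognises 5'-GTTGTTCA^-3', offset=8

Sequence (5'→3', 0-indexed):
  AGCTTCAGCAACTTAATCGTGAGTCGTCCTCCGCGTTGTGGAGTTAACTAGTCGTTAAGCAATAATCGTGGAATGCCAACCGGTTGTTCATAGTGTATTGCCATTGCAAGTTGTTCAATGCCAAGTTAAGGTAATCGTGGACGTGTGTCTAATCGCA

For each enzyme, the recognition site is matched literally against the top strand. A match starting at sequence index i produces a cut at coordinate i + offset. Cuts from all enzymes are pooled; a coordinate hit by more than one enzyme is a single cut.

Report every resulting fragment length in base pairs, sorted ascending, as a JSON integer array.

[1,5,6,8,9,10,10,11,11,12,13,15,18,28]

Scan for sites:
  YnoI GTTAA/4: at [42, 53, 124] ⇒ [46, 57, 128]
  ZebII ATGCCAA/5: at [72, 117] ⇒ [77, 122]
  OquIX GCAA/0: at [7, 58, 105, 154] ⇒ [7, 58, 105, 154]
  KluII TAATCGTG/5: at [13, 62, 131] ⇒ [18, 67, 136]
  FykI GTTGTTCA/8: at [82, 109] ⇒ [90, 117]

Pooled cuts: [7, 18, 46, 57, 58, 67, 77, 90, 105, 117, 122, 128, 136, 154]

Fragments:
  7→18: 11 bp
  18→46: 28 bp
  46→57: 11 bp
  57→58: 1 bp
  58→67: 9 bp
  67→77: 10 bp
  77→90: 13 bp
  90→105: 15 bp
  105→117: 12 bp
  117→122: 5 bp
  122→128: 6 bp
  128→136: 8 bp
  136→154: 18 bp
  154→7 (wrap): 157-154+7 = 10 bp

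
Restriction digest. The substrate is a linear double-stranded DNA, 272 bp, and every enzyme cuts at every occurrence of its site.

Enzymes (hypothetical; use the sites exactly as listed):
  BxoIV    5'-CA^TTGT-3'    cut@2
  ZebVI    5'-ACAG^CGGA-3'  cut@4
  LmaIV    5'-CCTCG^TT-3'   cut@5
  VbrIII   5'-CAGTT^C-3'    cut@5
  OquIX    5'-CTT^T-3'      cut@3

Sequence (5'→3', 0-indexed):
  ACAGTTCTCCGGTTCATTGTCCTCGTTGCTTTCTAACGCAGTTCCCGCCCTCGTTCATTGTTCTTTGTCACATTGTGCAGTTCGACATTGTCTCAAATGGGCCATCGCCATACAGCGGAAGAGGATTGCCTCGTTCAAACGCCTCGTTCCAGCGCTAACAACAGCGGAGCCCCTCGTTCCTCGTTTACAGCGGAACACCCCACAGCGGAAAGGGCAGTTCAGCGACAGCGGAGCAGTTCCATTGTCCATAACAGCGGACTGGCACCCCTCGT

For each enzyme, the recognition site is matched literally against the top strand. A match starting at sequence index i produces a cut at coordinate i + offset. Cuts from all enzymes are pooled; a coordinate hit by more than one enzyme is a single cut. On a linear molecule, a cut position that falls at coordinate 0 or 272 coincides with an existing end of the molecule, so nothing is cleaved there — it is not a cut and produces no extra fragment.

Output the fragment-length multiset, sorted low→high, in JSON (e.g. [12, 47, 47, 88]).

[3,4,5,6,6,7,7,7,8,9,9,10,10,10,10,12,12,13,13,14,15,18,18,18,28]

Scan for sites:
  BxoIV (CATTGT, off=2): starts [14, 55, 70, 85, 239] → cuts [16, 57, 72, 87, 241]
  ZebVI (ACAGCGGA, off=4): starts [111, 160, 186, 201, 224, 250] → cuts [115, 164, 190, 205, 228, 254]
  LmaIV (CCTCGTT, off=5): starts [20, 48, 128, 141, 171, 178] → cuts [25, 53, 133, 146, 176, 183]
  VbrIII (CAGTTC, off=5): starts [1, 38, 77, 214, 233] → cuts [6, 43, 82, 219, 238]
  OquIX (CTTT, off=3): starts [28, 62] → cuts [31, 65]

All cut coordinates (distinct, sorted): [6, 16, 25, 31, 43, 53, 57, 65, 72, 82, 87, 115, 133, 146, 164, 176, 183, 190, 205, 219, 228, 238, 241, 254]

Fragments:
  [0,6): 6 bp
  [6,16): 10 bp
  [16,25): 9 bp
  [25,31): 6 bp
  [31,43): 12 bp
  [43,53): 10 bp
  [53,57): 4 bp
  [57,65): 8 bp
  [65,72): 7 bp
  [72,82): 10 bp
  [82,87): 5 bp
  [87,115): 28 bp
  [115,133): 18 bp
  [133,146): 13 bp
  [146,164): 18 bp
  [164,176): 12 bp
  [176,183): 7 bp
  [183,190): 7 bp
  [190,205): 15 bp
  [205,219): 14 bp
  [219,228): 9 bp
  [228,238): 10 bp
  [238,241): 3 bp
  [241,254): 13 bp
  [254,272): 18 bp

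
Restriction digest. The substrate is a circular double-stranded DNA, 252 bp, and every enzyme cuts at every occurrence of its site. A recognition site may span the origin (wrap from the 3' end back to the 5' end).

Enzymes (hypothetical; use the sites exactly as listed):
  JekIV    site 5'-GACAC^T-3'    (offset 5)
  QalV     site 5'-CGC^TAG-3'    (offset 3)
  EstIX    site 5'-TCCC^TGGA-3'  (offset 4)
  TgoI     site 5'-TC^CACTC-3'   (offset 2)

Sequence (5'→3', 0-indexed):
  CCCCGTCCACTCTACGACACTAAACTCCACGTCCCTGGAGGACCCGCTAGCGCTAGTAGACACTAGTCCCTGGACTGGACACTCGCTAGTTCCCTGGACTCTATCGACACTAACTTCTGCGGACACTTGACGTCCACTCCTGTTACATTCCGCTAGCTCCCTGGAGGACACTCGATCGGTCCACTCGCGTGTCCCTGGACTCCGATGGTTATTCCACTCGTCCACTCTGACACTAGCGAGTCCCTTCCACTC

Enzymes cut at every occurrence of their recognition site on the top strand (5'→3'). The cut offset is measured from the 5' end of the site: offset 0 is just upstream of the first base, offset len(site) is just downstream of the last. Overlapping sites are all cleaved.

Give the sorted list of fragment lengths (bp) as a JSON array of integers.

Scan for sites:
  JekIV (GACACT, off=5): starts [15, 58, 77, 105, 121, 166, 228] → cuts [20, 63, 82, 110, 126, 171, 233]
  QalV (CGCTAG, off=3): starts [44, 50, 83, 150] → cuts [47, 53, 86, 153]
  EstIX (TCCCTGGA, off=4): starts [31, 66, 90, 157, 191] → cuts [35, 70, 94, 161, 195]
  TgoI (TCCACTC, off=2): starts [5, 132, 179, 212, 220, 245] → cuts [7, 134, 181, 214, 222, 247]

All cut coordinates (distinct, sorted): [7, 20, 35, 47, 53, 63, 70, 82, 86, 94, 110, 126, 134, 153, 161, 171, 181, 195, 214, 222, 233, 247]

Fragment lengths:
  7→20: 13 bp
  20→35: 15 bp
  35→47: 12 bp
  47→53: 6 bp
  53→63: 10 bp
  63→70: 7 bp
  70→82: 12 bp
  82→86: 4 bp
  86→94: 8 bp
  94→110: 16 bp
  110→126: 16 bp
  126→134: 8 bp
  134→153: 19 bp
  153→161: 8 bp
  161→171: 10 bp
  171→181: 10 bp
  181→195: 14 bp
  195→214: 19 bp
  214→222: 8 bp
  222→233: 11 bp
  233→247: 14 bp
  247→7 (wrap): 252-247+7 = 12 bp

[4,6,7,8,8,8,8,10,10,10,11,12,12,12,13,14,14,15,16,16,19,19]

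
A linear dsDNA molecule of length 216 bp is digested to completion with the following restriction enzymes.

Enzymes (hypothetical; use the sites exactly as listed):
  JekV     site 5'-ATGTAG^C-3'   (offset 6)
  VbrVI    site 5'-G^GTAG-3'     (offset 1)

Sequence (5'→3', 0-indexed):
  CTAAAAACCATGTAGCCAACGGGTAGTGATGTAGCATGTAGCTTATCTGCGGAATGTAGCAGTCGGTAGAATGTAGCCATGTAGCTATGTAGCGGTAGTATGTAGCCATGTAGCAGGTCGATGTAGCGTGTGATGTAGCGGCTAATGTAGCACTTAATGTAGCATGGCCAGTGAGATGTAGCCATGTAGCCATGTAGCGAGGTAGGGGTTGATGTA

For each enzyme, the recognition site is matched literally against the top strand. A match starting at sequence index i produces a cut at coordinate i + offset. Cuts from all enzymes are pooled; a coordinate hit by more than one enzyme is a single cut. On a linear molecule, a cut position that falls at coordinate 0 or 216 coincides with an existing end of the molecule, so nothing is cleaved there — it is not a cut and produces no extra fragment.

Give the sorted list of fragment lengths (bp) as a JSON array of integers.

[2,4,6,7,7,8,8,8,8,8,11,11,12,12,12,12,13,15,15,18,19]

Per-enzyme occurrences:
  JekV (ATGTAGC, off=6): starts [9, 28, 35, 53, 70, 78, 86, 99, 107, 120, 132, 144, 156, 175, 183, 191] → cuts [15, 34, 41, 59, 76, 84, 92, 105, 113, 126, 138, 150, 162, 181, 189, 197]
  VbrVI (GGTAG, off=1): starts [21, 64, 93, 200] → cuts [22, 65, 94, 201]

All cut coordinates (distinct, sorted): [15, 22, 34, 41, 59, 65, 76, 84, 92, 94, 105, 113, 126, 138, 150, 162, 181, 189, 197, 201]

Fragment lengths:
  [0,15): 15 bp
  [15,22): 7 bp
  [22,34): 12 bp
  [34,41): 7 bp
  [41,59): 18 bp
  [59,65): 6 bp
  [65,76): 11 bp
  [76,84): 8 bp
  [84,92): 8 bp
  [92,94): 2 bp
  [94,105): 11 bp
  [105,113): 8 bp
  [113,126): 13 bp
  [126,138): 12 bp
  [138,150): 12 bp
  [150,162): 12 bp
  [162,181): 19 bp
  [181,189): 8 bp
  [189,197): 8 bp
  [197,201): 4 bp
  [201,216): 15 bp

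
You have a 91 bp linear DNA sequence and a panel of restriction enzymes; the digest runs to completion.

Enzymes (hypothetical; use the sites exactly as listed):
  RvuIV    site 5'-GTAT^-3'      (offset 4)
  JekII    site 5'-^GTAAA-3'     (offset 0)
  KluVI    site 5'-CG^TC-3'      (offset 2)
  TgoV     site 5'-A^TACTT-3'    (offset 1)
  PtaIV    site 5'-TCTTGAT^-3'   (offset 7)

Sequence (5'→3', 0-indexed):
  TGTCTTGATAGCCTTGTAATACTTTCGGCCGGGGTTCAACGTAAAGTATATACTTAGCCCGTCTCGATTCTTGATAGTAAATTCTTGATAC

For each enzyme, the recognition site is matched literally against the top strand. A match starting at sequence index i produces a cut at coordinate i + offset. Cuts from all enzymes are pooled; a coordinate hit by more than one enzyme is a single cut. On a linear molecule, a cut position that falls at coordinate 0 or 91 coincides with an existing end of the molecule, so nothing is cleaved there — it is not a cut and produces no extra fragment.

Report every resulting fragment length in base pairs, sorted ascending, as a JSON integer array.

Scan for sites:
  RvuIV (GTAT, off=4): starts [45] → cuts [49]
  JekII (GTAAA, off=0): starts [40, 76] → cuts [40, 76]
  KluVI (CGTC, off=2): starts [59] → cuts [61]
  TgoV (ATACTT, off=1): starts [18, 49] → cuts [19, 50]
  PtaIV (TCTTGAT, off=7): starts [2, 68, 82] → cuts [9, 75, 89]

All cut coordinates (distinct, sorted): [9, 19, 40, 49, 50, 61, 75, 76, 89]

Fragments:
  [0,9): 9 bp
  [9,19): 10 bp
  [19,40): 21 bp
  [40,49): 9 bp
  [49,50): 1 bp
  [50,61): 11 bp
  [61,75): 14 bp
  [75,76): 1 bp
  [76,89): 13 bp
  [89,91): 2 bp

[1,1,2,9,9,10,11,13,14,21]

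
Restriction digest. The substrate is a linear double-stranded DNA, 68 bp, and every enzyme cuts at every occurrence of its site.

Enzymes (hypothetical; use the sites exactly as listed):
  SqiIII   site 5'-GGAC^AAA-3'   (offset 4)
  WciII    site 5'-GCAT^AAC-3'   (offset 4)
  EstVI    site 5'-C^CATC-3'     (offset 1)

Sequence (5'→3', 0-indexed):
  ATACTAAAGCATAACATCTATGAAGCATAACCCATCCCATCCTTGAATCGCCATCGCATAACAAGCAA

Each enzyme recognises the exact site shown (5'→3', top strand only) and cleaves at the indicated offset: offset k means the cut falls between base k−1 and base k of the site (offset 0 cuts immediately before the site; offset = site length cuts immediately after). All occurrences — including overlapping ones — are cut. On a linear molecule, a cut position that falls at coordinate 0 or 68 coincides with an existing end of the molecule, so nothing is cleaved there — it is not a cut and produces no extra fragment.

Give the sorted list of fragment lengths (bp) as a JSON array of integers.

Scan for sites:
  SqiIII (GGACAAA, off=4): no sites
  WciII GCATAAC/4: at [8, 24, 55] ⇒ [12, 28, 59]
  EstVI CCATC/1: at [31, 36, 50] ⇒ [32, 37, 51]

All cut coordinates (distinct, sorted): [12, 28, 32, 37, 51, 59]

Fragments:
  [0,12): 12 bp
  [12,28): 16 bp
  [28,32): 4 bp
  [32,37): 5 bp
  [37,51): 14 bp
  [51,59): 8 bp
  [59,68): 9 bp

[4,5,8,9,12,14,16]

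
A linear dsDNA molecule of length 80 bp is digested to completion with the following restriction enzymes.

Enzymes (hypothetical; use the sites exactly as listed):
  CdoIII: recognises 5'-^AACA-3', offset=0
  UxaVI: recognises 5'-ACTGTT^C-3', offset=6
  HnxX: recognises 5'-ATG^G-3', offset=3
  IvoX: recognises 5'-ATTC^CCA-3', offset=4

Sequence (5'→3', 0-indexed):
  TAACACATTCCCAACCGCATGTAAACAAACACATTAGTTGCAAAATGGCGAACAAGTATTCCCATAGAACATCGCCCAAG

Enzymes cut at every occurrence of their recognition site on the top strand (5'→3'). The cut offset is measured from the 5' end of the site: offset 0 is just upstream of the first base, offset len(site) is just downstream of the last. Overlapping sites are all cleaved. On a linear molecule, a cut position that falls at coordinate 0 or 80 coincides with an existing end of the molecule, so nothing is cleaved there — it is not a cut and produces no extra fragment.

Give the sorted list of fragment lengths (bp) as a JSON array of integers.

[1,3,4,6,9,11,13,13,20]

Scan for sites:
  CdoIII (AACA, off=0): starts [1, 23, 27, 50, 67] → cuts [1, 23, 27, 50, 67]
  UxaVI (ACTGTTC, off=6): no sites
  HnxX (ATGG, off=3): starts [44] → cuts [47]
  IvoX (ATTCCCA, off=4): starts [6, 57] → cuts [10, 61]

Pooled cuts: [1, 10, 23, 27, 47, 50, 61, 67]

Fragment lengths:
  [0,1): 1 bp
  [1,10): 9 bp
  [10,23): 13 bp
  [23,27): 4 bp
  [27,47): 20 bp
  [47,50): 3 bp
  [50,61): 11 bp
  [61,67): 6 bp
  [67,80): 13 bp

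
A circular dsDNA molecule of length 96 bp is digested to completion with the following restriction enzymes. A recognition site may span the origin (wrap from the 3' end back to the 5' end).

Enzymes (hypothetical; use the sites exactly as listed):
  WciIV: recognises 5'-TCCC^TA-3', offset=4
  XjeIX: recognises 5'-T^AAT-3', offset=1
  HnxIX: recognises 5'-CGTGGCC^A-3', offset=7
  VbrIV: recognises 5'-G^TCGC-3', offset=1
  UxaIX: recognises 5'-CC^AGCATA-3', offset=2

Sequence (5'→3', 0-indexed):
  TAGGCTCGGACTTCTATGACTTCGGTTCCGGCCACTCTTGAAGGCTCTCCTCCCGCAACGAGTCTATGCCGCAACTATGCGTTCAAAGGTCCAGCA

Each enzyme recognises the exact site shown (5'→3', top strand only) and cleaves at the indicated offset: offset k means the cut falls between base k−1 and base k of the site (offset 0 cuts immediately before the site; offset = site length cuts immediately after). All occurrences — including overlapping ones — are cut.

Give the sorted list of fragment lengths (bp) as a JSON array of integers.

[96]

Site scan:
  WciIV (TCCCTA, off=4): no sites
  XjeIX (TAAT, off=1): no sites
  HnxIX (CGTGGCCA, off=7): no sites
  VbrIV (GTCGC, off=1): no sites
  UxaIX (CCAGCATA, off=2): starts [90] → cuts [92]

Pooled cuts: [92]

Fragment lengths:
  92→92 (wrap): 96-92+92 = 96 bp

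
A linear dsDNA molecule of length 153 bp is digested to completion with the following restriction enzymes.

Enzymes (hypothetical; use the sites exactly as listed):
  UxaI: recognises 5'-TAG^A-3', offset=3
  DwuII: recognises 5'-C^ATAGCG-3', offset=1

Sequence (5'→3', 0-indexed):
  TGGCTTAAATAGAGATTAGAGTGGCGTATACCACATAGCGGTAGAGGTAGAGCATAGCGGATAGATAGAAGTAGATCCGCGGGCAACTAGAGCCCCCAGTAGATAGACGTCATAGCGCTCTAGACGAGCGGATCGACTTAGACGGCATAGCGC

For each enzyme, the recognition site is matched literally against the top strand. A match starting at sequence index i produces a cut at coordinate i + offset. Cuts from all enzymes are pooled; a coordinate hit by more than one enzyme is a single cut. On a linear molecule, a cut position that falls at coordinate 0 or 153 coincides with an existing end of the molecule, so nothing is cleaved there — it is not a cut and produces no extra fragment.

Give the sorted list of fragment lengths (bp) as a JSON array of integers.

[3,4,4,5,5,6,6,7,7,10,11,12,12,12,15,16,18]

Per-enzyme occurrences:
  UxaI TAGA/3: at [9, 16, 41, 47, 61, 65, 71, 87, 99, 103, 120, 138] ⇒ [12, 19, 44, 50, 64, 68, 74, 90, 102, 106, 123, 141]
  DwuII CATAGCG/1: at [33, 52, 110, 145] ⇒ [34, 53, 111, 146]

Pooled cuts: [12, 19, 34, 44, 50, 53, 64, 68, 74, 90, 102, 106, 111, 123, 141, 146]

Fragment lengths:
  [0,12): 12 bp
  [12,19): 7 bp
  [19,34): 15 bp
  [34,44): 10 bp
  [44,50): 6 bp
  [50,53): 3 bp
  [53,64): 11 bp
  [64,68): 4 bp
  [68,74): 6 bp
  [74,90): 16 bp
  [90,102): 12 bp
  [102,106): 4 bp
  [106,111): 5 bp
  [111,123): 12 bp
  [123,141): 18 bp
  [141,146): 5 bp
  [146,153): 7 bp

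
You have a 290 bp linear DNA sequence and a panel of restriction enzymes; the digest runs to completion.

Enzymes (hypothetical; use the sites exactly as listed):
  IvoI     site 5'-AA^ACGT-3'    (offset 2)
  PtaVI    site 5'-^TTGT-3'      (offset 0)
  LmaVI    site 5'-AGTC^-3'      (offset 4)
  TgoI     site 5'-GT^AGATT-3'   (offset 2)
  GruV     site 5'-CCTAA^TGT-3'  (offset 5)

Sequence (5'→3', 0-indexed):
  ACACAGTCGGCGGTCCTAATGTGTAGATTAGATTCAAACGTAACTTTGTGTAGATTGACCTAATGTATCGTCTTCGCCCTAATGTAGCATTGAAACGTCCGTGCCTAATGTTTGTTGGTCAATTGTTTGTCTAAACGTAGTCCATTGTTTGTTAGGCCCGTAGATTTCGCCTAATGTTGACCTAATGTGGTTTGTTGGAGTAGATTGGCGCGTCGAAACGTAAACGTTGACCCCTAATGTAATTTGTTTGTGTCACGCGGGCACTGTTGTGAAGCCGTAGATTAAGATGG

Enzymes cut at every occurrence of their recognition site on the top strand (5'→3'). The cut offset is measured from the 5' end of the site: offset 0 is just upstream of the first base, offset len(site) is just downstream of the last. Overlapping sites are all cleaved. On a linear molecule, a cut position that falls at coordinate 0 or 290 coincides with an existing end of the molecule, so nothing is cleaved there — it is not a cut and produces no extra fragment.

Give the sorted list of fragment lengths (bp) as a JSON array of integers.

[2,3,4,4,4,5,6,6,6,6,8,8,8,8,10,11,11,11,12,12,12,12,13,13,13,14,14,16,19,19]

Site scan:
  IvoI AAACGT/2: at [35, 92, 132, 215, 221] ⇒ [37, 94, 134, 217, 223]
  PtaVI TTGT/0: at [45, 111, 122, 126, 144, 148, 191, 243, 247, 266] ⇒ [45, 111, 122, 126, 144, 148, 191, 243, 247, 266]
  LmaVI AGTC/4: at [4, 138] ⇒ [8, 142]
  TgoI GTAGATT/2: at [22, 49, 159, 199, 276] ⇒ [24, 51, 161, 201, 278]
  GruV CCTAATGT/5: at [14, 58, 77, 103, 169, 180, 232] ⇒ [19, 63, 82, 108, 174, 185, 237]

Pooled cuts: [8, 19, 24, 37, 45, 51, 63, 82, 94, 108, 111, 122, 126, 134, 142, 144, 148, 161, 174, 185, 191, 201, 217, 223, 237, 243, 247, 266, 278]

Fragment lengths:
  [0,8): 8 bp
  [8,19): 11 bp
  [19,24): 5 bp
  [24,37): 13 bp
  [37,45): 8 bp
  [45,51): 6 bp
  [51,63): 12 bp
  [63,82): 19 bp
  [82,94): 12 bp
  [94,108): 14 bp
  [108,111): 3 bp
  [111,122): 11 bp
  [122,126): 4 bp
  [126,134): 8 bp
  [134,142): 8 bp
  [142,144): 2 bp
  [144,148): 4 bp
  [148,161): 13 bp
  [161,174): 13 bp
  [174,185): 11 bp
  [185,191): 6 bp
  [191,201): 10 bp
  [201,217): 16 bp
  [217,223): 6 bp
  [223,237): 14 bp
  [237,243): 6 bp
  [243,247): 4 bp
  [247,266): 19 bp
  [266,278): 12 bp
  [278,290): 12 bp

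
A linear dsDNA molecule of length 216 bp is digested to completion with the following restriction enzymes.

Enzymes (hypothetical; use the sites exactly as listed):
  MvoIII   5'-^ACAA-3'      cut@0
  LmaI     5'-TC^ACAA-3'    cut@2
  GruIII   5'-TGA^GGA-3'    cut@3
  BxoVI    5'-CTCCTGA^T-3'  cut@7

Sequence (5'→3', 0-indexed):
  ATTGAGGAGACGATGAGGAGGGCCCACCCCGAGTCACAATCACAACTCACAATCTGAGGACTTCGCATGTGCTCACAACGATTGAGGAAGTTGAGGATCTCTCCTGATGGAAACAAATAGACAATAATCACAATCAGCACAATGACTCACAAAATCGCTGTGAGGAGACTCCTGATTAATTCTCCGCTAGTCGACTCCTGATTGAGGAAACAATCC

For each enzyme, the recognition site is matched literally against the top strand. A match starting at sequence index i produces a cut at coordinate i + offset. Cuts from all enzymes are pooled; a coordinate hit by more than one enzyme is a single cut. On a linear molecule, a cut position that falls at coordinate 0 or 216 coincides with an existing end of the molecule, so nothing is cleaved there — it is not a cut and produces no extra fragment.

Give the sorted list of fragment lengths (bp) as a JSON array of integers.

[4,4,5,5,6,7,7,8,9,9,9,9,10,11,11,12,13,15,17,19,26]

Per-enzyme occurrences:
  MvoIII ACAA/0: at [35, 41, 48, 74, 112, 120, 129, 138, 148, 209] ⇒ [35, 41, 48, 74, 112, 120, 129, 138, 148, 209]
  LmaI TCACAA/2: at [33, 39, 46, 72, 127, 146] ⇒ [35, 41, 48, 74, 129, 148]
  GruIII TGAGGA/3: at [2, 13, 54, 82, 91, 160, 202] ⇒ [5, 16, 57, 85, 94, 163, 205]
  BxoVI CTCCTGAT/7: at [100, 168, 194] ⇒ [107, 175, 201]

All cut coordinates (distinct, sorted): [5, 16, 35, 41, 48, 57, 74, 85, 94, 107, 112, 120, 129, 138, 148, 163, 175, 201, 205, 209]

Fragment lengths:
  [0,5): 5 bp
  [5,16): 11 bp
  [16,35): 19 bp
  [35,41): 6 bp
  [41,48): 7 bp
  [48,57): 9 bp
  [57,74): 17 bp
  [74,85): 11 bp
  [85,94): 9 bp
  [94,107): 13 bp
  [107,112): 5 bp
  [112,120): 8 bp
  [120,129): 9 bp
  [129,138): 9 bp
  [138,148): 10 bp
  [148,163): 15 bp
  [163,175): 12 bp
  [175,201): 26 bp
  [201,205): 4 bp
  [205,209): 4 bp
  [209,216): 7 bp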